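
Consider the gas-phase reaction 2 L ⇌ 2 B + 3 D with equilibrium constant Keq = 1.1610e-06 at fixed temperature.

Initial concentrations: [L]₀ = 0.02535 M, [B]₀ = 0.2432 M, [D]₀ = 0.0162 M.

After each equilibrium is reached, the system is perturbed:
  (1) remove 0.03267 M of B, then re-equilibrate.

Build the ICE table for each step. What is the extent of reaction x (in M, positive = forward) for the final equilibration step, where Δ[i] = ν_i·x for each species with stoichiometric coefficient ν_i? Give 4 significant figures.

x = 9.7476e-05 M

Q₀ = 3.9131e-04 vs Keq = 1.1610e-06 ⇒ Q>K, reverse
Step 1:
                   L          B          D
  I          0.02535     0.2432     0.0162
  C         0.008857  -0.008857   -0.01329
  E          0.03421     0.2343   0.002914
  solve Keq expr → x = -0.004429; check Q = 1.1610e-06
Then remove 0.03267 M of B.
Step 2:
                   L          B          D
  I          0.03421     0.2017   0.002914
  C       -1.9495e-04 1.9495e-04 2.9243e-04
  E          0.03401     0.2019   0.003206
  solve Keq expr → x = 9.7476e-05; check Q = 1.1610e-06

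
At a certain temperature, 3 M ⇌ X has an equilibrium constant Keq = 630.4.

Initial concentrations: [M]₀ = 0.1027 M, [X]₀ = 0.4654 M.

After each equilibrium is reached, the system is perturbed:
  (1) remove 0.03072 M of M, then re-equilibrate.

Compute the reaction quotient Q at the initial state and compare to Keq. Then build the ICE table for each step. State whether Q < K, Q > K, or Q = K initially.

Q₀ = 429.7 vs Keq = 630.4 ⇒ Q<K, forward
Step 1:
                    M           X
  I            0.1027      0.4654
  C          -0.01206     0.00402
  E           0.09064      0.4694
  solve Keq expr → x = 0.00402; check Q = 630.4
Then remove 0.03072 M of M.
Step 2:
                    M           X
  I           0.05992      0.4694
  C           0.03007    -0.01002
  E           0.08999      0.4594
  solve Keq expr → x = -0.01002; check Q = 630.4

Q₀ = 429.7; Q < K (proceeds forward)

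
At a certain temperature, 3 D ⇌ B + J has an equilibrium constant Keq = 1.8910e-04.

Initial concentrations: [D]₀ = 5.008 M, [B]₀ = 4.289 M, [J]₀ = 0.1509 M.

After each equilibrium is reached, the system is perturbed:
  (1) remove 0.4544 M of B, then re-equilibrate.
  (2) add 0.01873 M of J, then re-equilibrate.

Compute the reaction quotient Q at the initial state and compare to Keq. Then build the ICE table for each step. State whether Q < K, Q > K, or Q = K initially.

Q₀ = 0.005153 vs Keq = 1.8910e-04 ⇒ Q>K, reverse
Step 1:
                   D          B          J
  Initial      5.008      4.289     0.1509
  Change      0.4307    -0.1436    -0.1436
  Equil        5.439      4.145   0.007338
  solve Keq expr → x = -0.1436; check Q = 1.8910e-04
Then remove 0.4544 M of B.
Step 2:
                   D          B          J
  Initial      5.439      3.691   0.007338
  Change   -0.002668 8.8932e-04 8.8932e-04
  Equil        5.436      3.692   0.008228
  solve Keq expr → x = 8.8932e-04; check Q = 1.8910e-04
Then add 0.01873 M of J.
Step 3:
                   D          B          J
  Initial      5.436      3.692    0.02696
  Change      0.0553   -0.01843   -0.01843
  Equil        5.491      3.673   0.008524
  solve Keq expr → x = -0.01843; check Q = 1.8910e-04

Q₀ = 0.005153; Q > K (proceeds reverse)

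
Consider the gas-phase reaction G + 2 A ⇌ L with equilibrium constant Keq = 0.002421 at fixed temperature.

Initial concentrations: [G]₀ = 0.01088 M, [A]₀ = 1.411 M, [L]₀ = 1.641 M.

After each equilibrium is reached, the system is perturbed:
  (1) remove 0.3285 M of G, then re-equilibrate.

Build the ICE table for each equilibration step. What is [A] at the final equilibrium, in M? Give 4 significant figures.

[A]_eq = 4.566 M

Q₀ = 75.76 vs Keq = 0.002421 ⇒ Q>K, reverse
Step 1:
                  G         A         L
  I         0.01088     1.411     1.641
  C           1.563     3.125    -1.563
  E           1.573     4.536   0.07839
  solve Keq expr → x = -1.563; check Q = 0.002421
Then remove 0.3285 M of G.
Step 2:
                  G         A         L
  I           1.245     4.536   0.07839
  C         0.01481   0.02961  -0.01481
  E            1.26     4.566   0.06358
  solve Keq expr → x = -0.01481; check Q = 0.002421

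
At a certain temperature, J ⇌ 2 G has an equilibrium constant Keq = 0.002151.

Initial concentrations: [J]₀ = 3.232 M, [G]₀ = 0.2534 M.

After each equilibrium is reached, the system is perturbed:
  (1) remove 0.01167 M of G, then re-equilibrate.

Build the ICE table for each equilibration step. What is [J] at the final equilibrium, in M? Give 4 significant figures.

Q₀ = 0.01987 vs Keq = 0.002151 ⇒ Q>K, reverse
Step 1:
                    J           G
  init          3.232      0.2534
  Δ           0.08447     -0.1689
  eq            3.316     0.08446
  solve Keq expr → x = -0.08447; check Q = 0.002151
Then remove 0.01167 M of G.
Step 2:
                    J           G
  init          3.316     0.07279
  Δ         -0.005798      0.0116
  eq            3.311     0.08439
  solve Keq expr → x = 0.005798; check Q = 0.002151

[J]_eq = 3.311 M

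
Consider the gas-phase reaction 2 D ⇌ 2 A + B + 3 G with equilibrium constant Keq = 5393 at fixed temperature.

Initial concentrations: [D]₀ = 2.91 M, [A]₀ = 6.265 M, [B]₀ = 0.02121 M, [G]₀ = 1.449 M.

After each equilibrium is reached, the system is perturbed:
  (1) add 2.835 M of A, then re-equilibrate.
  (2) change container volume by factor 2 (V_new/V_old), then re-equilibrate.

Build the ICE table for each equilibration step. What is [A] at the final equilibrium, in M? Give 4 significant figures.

[A]_eq = 5.757 M

Q₀ = 0.2991 vs Keq = 5393 ⇒ Q<K, forward
Step 1:
                  D         A         B         G
  init         2.91     6.265   0.02121     1.449
  Δ          -1.918     1.918    0.9588     2.877
  eq         0.9923     8.183      0.98     4.326
  solve Keq expr → x = 0.9588; check Q = 5393
Then add 2.835 M of A.
Step 2:
                  D         A         B         G
  init       0.9923     11.02      0.98     4.326
  Δ          0.1629   -0.1629  -0.08144   -0.2443
  eq          1.155     10.85    0.8986     4.081
  solve Keq expr → x = -0.08144; check Q = 5393
Then change container volume by factor 2 (V_new/V_old).
Step 3:
                  D         A         B         G
  init       0.5776     5.427    0.4493     2.041
  Δ         -0.3296    0.3296    0.1648    0.4945
  eq          0.248     5.757    0.6141     2.535
  solve Keq expr → x = 0.1648; check Q = 5393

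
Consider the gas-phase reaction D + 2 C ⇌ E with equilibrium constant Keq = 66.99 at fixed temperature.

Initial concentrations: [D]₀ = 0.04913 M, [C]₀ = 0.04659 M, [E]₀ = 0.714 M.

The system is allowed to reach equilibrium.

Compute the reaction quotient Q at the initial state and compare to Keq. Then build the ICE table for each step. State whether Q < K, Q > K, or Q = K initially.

Q₀ = 6695; Q > K (proceeds reverse)

Q₀ = 6695 vs Keq = 66.99 ⇒ Q>K, reverse
Step 1:
                   D          C          E
  Initial    0.04913    0.04659      0.714
  Change      0.1004     0.2009    -0.1004
  Equil       0.1496     0.2475     0.6136
  solve Keq expr → x = -0.1004; check Q = 66.99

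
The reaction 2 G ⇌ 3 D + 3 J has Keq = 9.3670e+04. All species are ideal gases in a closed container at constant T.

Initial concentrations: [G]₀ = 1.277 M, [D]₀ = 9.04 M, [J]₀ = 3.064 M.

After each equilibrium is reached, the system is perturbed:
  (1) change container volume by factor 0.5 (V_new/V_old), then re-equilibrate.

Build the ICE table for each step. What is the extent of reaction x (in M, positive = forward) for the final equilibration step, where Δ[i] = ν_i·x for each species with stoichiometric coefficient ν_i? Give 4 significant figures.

x = -0.7478 M

Q₀ = 1.3031e+04 vs Keq = 9.3670e+04 ⇒ Q<K, forward
Step 1:
                    G           D           J
  init          1.277        9.04       3.064
  Δ           -0.5195      0.7793      0.7793
  eq           0.7575       9.819       3.843
  solve Keq expr → x = 0.2598; check Q = 9.3670e+04
Then change container volume by factor 0.5 (V_new/V_old).
Step 2:
                    G           D           J
  init          1.515       19.64       7.687
  Δ             1.496      -2.243      -2.243
  eq             3.01        17.4       5.443
  solve Keq expr → x = -0.7478; check Q = 9.3670e+04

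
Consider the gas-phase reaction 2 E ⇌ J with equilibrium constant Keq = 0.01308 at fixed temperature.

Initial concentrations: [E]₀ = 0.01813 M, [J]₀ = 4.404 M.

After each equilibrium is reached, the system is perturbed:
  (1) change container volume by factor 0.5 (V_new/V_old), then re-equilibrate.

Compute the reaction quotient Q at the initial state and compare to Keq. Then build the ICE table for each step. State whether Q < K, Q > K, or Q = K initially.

Q₀ = 1.3398e+04 vs Keq = 0.01308 ⇒ Q>K, reverse
Step 1:
                  E         J
  Initial   0.01813     4.404
  Change      7.377    -3.689
  Equil       7.395    0.7154
  solve Keq expr → x = -3.689; check Q = 0.01308
Then change container volume by factor 0.5 (V_new/V_old).
Step 2:
                  E         J
  Initial     14.79     1.431
  Change     -1.653    0.8267
  Equil       13.14     2.257
  solve Keq expr → x = 0.8267; check Q = 0.01308

Q₀ = 1.3398e+04; Q > K (proceeds reverse)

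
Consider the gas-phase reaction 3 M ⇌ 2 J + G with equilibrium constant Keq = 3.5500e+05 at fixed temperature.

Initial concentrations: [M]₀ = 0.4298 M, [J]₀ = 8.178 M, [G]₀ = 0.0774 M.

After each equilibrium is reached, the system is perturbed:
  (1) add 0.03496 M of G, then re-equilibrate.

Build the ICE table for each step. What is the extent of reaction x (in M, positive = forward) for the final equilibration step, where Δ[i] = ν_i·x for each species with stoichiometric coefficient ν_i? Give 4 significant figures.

Q₀ = 65.2 vs Keq = 3.5500e+05 ⇒ Q<K, forward
Step 1:
                   M          J          G
  I           0.4298      8.178     0.0774
  C           -0.395     0.2634     0.1317
  E          0.03475      8.441     0.2091
  solve Keq expr → x = 0.1317; check Q = 3.5500e+05
Then add 0.03496 M of G.
Step 2:
                   M          J          G
  I          0.03475      8.441      0.244
  C         0.001804  -0.001203 -6.0147e-04
  E          0.03656       8.44     0.2434
  solve Keq expr → x = -6.0147e-04; check Q = 3.5500e+05

x = -6.0147e-04 M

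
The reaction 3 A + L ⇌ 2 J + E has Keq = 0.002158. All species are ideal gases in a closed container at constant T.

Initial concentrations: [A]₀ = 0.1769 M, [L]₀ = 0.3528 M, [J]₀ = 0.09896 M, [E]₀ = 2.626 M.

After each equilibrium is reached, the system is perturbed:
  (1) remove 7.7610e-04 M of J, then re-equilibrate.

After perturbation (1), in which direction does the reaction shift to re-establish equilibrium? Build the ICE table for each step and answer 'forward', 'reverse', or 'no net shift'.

Q₀ = 13.17 vs Keq = 0.002158 ⇒ Q>K, reverse
Step 1:
                   A          L          J          E
  I           0.1769     0.3528    0.09896      2.626
  C           0.1435    0.04782   -0.09564   -0.04782
  E           0.3204     0.4006    0.00332      2.578
  solve Keq expr → x = -0.04782; check Q = 0.002158
Then remove 7.7610e-04 M of J.
Step 2:
                   A          L          J          E
  I           0.3204     0.4006   0.002544      2.578
  C        -0.001135 -3.7833e-04 7.5667e-04 3.7833e-04
  E           0.3192     0.4002   0.003301      2.579
  solve Keq expr → x = 3.7833e-04; check Q = 0.002158

Direction: forward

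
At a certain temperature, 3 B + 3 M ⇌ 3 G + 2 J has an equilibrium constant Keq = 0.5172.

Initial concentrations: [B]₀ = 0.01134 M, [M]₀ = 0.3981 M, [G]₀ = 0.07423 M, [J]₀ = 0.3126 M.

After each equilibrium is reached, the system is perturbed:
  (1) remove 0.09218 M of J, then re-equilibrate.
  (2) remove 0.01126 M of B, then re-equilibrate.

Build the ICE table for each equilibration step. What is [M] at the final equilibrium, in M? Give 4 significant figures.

Q₀ = 434.4 vs Keq = 0.5172 ⇒ Q>K, reverse
Step 1:
                   B          M          G          J
  Initial    0.01134     0.3981    0.07423     0.3126
  Change     0.03624    0.03624   -0.03624   -0.02416
  Equil      0.04758     0.4343    0.03799     0.2884
  solve Keq expr → x = -0.01208; check Q = 0.5172
Then remove 0.09218 M of J.
Step 2:
                   B          M          G          J
  Initial    0.04758     0.4343    0.03799     0.1963
  Change   -0.004985  -0.004985   0.004985   0.003323
  Equil      0.04259     0.4294    0.04298     0.1996
  solve Keq expr → x = 0.001662; check Q = 0.5172
Then remove 0.01126 M of B.
Step 3:
                   B          M          G          J
  Initial    0.03133     0.4294    0.04298     0.1996
  Change    0.005214   0.005214  -0.005214  -0.003476
  Equil      0.03654     0.4346    0.03777     0.1961
  solve Keq expr → x = -0.001738; check Q = 0.5172

[M]_eq = 0.4346 M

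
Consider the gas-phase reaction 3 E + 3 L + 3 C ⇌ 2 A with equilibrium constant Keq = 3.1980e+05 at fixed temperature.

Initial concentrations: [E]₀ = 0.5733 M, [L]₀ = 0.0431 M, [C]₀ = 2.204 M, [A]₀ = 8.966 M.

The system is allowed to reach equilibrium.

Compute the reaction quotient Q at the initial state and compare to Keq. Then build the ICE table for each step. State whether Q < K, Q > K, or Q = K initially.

Q₀ = 4.9772e+05 vs Keq = 3.1980e+05 ⇒ Q>K, reverse
Step 1:
                   E          L          C          A
  init        0.5733     0.0431      2.204      8.966
  Δ         0.006163   0.006163   0.006163  -0.004109
  eq          0.5795    0.04926       2.21      8.962
  solve Keq expr → x = -0.002054; check Q = 3.1980e+05

Q₀ = 4.9772e+05; Q > K (proceeds reverse)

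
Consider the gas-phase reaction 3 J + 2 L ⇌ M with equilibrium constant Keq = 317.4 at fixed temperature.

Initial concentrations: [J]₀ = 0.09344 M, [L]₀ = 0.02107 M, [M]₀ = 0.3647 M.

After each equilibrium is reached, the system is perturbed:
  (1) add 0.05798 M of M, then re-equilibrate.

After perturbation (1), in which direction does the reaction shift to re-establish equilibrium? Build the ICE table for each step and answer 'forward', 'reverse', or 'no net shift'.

Q₀ = 1.0070e+06 vs Keq = 317.4 ⇒ Q>K, reverse
Step 1:
                    J           L           M
  init        0.09344     0.02107      0.3647
  Δ            0.2231      0.1487    -0.07437
  eq           0.3166      0.1698      0.2903
  solve Keq expr → x = -0.07437; check Q = 317.4
Then add 0.05798 M of M.
Step 2:
                    J           L           M
  init         0.3166      0.1698      0.3483
  Δ           0.01012    0.006747   -0.003374
  eq           0.3267      0.1766      0.3449
  solve Keq expr → x = -0.003374; check Q = 317.4

Direction: reverse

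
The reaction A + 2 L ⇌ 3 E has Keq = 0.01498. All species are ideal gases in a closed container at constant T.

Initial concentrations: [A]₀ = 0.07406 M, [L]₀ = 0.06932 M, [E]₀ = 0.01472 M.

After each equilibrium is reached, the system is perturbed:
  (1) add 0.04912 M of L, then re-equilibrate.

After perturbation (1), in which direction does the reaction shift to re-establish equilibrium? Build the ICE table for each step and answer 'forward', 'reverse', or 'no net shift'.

Direction: forward

Q₀ = 0.008962 vs Keq = 0.01498 ⇒ Q<K, forward
Step 1:
                    A           L           E
  init        0.07406     0.06932     0.01472
  Δ       -8.0501e-04    -0.00161    0.002415
  eq          0.07325     0.06771     0.01714
  solve Keq expr → x = 8.0501e-04; check Q = 0.01498
Then add 0.04912 M of L.
Step 2:
                    A           L           E
  init        0.07325      0.1168     0.01714
  Δ         -0.002215   -0.004429    0.006644
  eq          0.07104      0.1124     0.02378
  solve Keq expr → x = 0.002215; check Q = 0.01498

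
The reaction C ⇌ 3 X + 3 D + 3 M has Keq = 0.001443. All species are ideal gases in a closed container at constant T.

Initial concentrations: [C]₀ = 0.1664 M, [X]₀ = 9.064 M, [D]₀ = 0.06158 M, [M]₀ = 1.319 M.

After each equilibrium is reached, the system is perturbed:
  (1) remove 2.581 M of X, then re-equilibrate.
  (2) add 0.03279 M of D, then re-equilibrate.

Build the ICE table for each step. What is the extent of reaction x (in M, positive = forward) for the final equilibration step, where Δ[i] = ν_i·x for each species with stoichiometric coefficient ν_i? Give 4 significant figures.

x = -0.0108 M

Q₀ = 2.398 vs Keq = 0.001443 ⇒ Q>K, reverse
Step 1:
                   C          X          D          M
  init        0.1664      9.064    0.06158      1.319
  Δ          0.01864   -0.05592   -0.05592   -0.05592
  eq           0.185      9.008    0.00566      1.263
  solve Keq expr → x = -0.01864; check Q = 0.001443
Then remove 2.581 M of X.
Step 2:
                   C          X          D          M
  init         0.185      6.427    0.00566      1.263
  Δ       -7.4841e-04   0.002245   0.002245   0.002245
  eq          0.1843      6.429   0.007905      1.265
  solve Keq expr → x = 7.4841e-04; check Q = 0.001443
Then add 0.03279 M of D.
Step 3:
                   C          X          D          M
  init        0.1843      6.429    0.04069      1.265
  Δ           0.0108   -0.03239   -0.03239   -0.03239
  eq          0.1951      6.397    0.00831      1.233
  solve Keq expr → x = -0.0108; check Q = 0.001443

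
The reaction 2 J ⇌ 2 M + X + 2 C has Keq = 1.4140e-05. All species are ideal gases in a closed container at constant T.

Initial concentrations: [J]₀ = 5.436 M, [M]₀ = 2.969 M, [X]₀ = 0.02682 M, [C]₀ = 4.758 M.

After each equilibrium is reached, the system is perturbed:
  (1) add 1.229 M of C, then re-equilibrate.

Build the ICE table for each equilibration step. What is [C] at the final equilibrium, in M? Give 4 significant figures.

[C]_eq = 5.933 M

Q₀ = 0.1811 vs Keq = 1.4140e-05 ⇒ Q>K, reverse
Step 1:
                   J          M          X          C
  I            5.436      2.969    0.02682      4.758
  C          0.05364   -0.05364   -0.02682   -0.05364
  E             5.49      2.915 2.2654e-06      4.704
  solve Keq expr → x = -0.02682; check Q = 1.4140e-05
Then add 1.229 M of C.
Step 2:
                   J          M          X          C
  I             5.49      2.915 2.2654e-06      5.933
  C       1.6826e-06 -1.6826e-06 -8.4129e-07 -1.6826e-06
  E             5.49      2.915 1.4241e-06      5.933
  solve Keq expr → x = -8.4129e-07; check Q = 1.4140e-05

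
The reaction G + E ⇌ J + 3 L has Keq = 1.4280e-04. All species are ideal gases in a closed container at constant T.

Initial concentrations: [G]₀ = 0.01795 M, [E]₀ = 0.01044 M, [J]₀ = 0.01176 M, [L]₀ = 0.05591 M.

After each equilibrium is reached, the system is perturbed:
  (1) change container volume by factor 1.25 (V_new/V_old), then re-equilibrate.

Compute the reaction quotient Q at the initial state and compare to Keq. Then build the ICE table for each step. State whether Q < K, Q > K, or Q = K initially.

Q₀ = 0.01097 vs Keq = 1.4280e-04 ⇒ Q>K, reverse
Step 1:
                    G           E           J           L
  I           0.01795     0.01044     0.01176     0.05591
  C          0.008847    0.008847   -0.008847    -0.02654
  E            0.0268     0.01929    0.002913     0.02937
  solve Keq expr → x = -0.008847; check Q = 1.4280e-04
Then change container volume by factor 1.25 (V_new/V_old).
Step 2:
                    G           E           J           L
  I           0.02144     0.01543    0.002331      0.0235
  C       -5.1175e-04 -5.1175e-04  5.1175e-04    0.001535
  E           0.02093     0.01492    0.002842     0.02503
  solve Keq expr → x = 5.1175e-04; check Q = 1.4280e-04

Q₀ = 0.01097; Q > K (proceeds reverse)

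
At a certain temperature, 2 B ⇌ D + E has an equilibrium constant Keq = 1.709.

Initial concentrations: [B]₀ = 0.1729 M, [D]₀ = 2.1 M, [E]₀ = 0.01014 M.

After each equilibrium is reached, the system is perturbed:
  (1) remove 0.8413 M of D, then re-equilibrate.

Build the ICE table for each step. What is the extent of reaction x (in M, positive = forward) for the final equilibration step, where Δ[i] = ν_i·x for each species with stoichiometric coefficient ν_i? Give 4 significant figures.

Q₀ = 0.7123 vs Keq = 1.709 ⇒ Q<K, forward
Step 1:
                   B          D          E
  Initial     0.1729        2.1    0.01014
  Change     -0.0184   0.009201   0.009201
  Equil       0.1545      2.109    0.01934
  solve Keq expr → x = 0.009201; check Q = 1.709
Then remove 0.8413 M of D.
Step 2:
                   B          D          E
  Initial     0.1545      1.268    0.01934
  Change    -0.01414   0.007068   0.007068
  Equil       0.1404      1.275    0.02641
  solve Keq expr → x = 0.007068; check Q = 1.709

x = 0.007068 M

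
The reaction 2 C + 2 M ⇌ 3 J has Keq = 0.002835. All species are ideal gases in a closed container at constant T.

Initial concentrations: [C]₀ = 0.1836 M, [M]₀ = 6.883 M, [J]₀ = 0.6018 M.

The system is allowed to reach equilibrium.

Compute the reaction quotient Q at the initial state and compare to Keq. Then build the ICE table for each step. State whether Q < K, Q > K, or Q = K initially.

Q₀ = 0.1365 vs Keq = 0.002835 ⇒ Q>K, reverse
Step 1:
                  C         M         J
  I          0.1836     6.883    0.6018
  C          0.2131    0.2131   -0.3196
  E          0.3967     7.096    0.2822
  solve Keq expr → x = -0.1065; check Q = 0.002835

Q₀ = 0.1365; Q > K (proceeds reverse)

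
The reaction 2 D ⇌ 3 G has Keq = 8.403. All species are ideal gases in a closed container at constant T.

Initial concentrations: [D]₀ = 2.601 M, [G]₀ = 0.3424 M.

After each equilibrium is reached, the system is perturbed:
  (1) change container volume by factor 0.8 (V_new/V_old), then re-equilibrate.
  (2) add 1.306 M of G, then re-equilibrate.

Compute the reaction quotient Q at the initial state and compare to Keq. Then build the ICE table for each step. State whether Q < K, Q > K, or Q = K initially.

Q₀ = 0.005934 vs Keq = 8.403 ⇒ Q<K, forward
Step 1:
                  D         G
  init        2.601    0.3424
  Δ          -1.347     2.021
  eq          1.254     2.364
  solve Keq expr → x = 0.6737; check Q = 8.403
Then change container volume by factor 0.8 (V_new/V_old).
Step 2:
                  D         G
  init        1.567     2.954
  Δ          0.0797   -0.1196
  eq          1.647     2.835
  solve Keq expr → x = -0.03985; check Q = 8.403
Then add 1.306 M of G.
Step 3:
                  D         G
  init        1.647     4.141
  Δ          0.5031   -0.7546
  eq           2.15     3.386
  solve Keq expr → x = -0.2515; check Q = 8.403

Q₀ = 0.005934; Q < K (proceeds forward)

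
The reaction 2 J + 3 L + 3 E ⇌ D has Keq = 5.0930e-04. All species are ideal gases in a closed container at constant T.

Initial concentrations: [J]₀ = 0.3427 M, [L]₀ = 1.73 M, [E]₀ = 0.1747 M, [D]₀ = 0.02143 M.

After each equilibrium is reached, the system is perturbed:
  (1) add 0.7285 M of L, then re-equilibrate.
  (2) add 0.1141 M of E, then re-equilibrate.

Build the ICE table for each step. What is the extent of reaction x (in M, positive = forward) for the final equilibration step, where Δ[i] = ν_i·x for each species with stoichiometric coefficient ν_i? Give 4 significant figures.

x = 3.6821e-05 M

Q₀ = 6.61 vs Keq = 5.0930e-04 ⇒ Q>K, reverse
Step 1:
                    J           L           E           D
  init         0.3427        1.73      0.1747     0.02143
  Δ           0.04285     0.06427     0.06427    -0.02142
  eq           0.3855       1.794       0.239  5.9681e-06
  solve Keq expr → x = -0.02142; check Q = 5.0930e-04
Then add 0.7285 M of L.
Step 2:
                    J           L           E           D
  init         0.3855       2.523       0.239  5.9681e-06
  Δ       -2.1223e-05 -3.1834e-05 -3.1834e-05  1.0611e-05
  eq           0.3855       2.523      0.2389  1.6579e-05
  solve Keq expr → x = 1.0611e-05; check Q = 5.0930e-04
Then add 0.1141 M of E.
Step 3:
                    J           L           E           D
  init         0.3855       2.523       0.353  1.6579e-05
  Δ       -7.3642e-05 -1.1046e-04 -1.1046e-04  3.6821e-05
  eq           0.3855       2.523      0.3529  5.3400e-05
  solve Keq expr → x = 3.6821e-05; check Q = 5.0930e-04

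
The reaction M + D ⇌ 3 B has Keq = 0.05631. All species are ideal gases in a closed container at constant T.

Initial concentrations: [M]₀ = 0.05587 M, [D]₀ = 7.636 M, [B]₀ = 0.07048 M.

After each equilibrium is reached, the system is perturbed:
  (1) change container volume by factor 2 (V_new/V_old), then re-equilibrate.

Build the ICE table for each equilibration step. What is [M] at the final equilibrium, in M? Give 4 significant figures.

[M]_eq = 0.005186 M

Q₀ = 8.2064e-04 vs Keq = 0.05631 ⇒ Q<K, forward
Step 1:
                  M         D         B
  I         0.05587     7.636   0.07048
  C        -0.03984  -0.03984    0.1195
  E         0.01603     7.596      0.19
  solve Keq expr → x = 0.03984; check Q = 0.05631
Then change container volume by factor 2 (V_new/V_old).
Step 2:
                  M         D         B
  I        0.008017     3.798     0.095
  C       -0.002831 -0.002831  0.008492
  E        0.005186     3.795    0.1035
  solve Keq expr → x = 0.002831; check Q = 0.05631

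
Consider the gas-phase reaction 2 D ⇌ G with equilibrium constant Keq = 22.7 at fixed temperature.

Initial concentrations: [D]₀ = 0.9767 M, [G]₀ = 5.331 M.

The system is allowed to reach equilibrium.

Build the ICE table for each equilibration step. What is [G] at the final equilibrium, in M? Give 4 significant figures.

Q₀ = 5.588 vs Keq = 22.7 ⇒ Q<K, forward
Step 1:
                    D           G
  Initial      0.9767       5.331
  Change      -0.4813      0.2406
  Equil        0.4954       5.572
  solve Keq expr → x = 0.2406; check Q = 22.7

[G]_eq = 5.572 M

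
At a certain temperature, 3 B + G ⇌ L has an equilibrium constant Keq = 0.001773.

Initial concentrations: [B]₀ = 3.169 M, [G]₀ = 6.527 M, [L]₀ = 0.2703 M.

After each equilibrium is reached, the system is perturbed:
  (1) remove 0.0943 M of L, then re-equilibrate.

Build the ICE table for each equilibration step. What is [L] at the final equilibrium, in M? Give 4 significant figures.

[L]_eq = 0.2723 M

Q₀ = 0.001301 vs Keq = 0.001773 ⇒ Q<K, forward
Step 1:
                   B          G          L
  init         3.169      6.527     0.2703
  Δ          -0.1435   -0.04784    0.04784
  eq           3.025      6.479     0.3181
  solve Keq expr → x = 0.04784; check Q = 0.001773
Then remove 0.0943 M of L.
Step 2:
                   B          G          L
  init         3.025      6.479     0.2238
  Δ          -0.1455   -0.04851    0.04851
  eq            2.88      6.431     0.2723
  solve Keq expr → x = 0.04851; check Q = 0.001773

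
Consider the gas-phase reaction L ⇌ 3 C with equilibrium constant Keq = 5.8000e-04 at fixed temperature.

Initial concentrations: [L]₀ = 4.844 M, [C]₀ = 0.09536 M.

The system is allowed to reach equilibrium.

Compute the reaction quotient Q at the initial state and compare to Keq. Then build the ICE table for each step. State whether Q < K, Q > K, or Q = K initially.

Q₀ = 1.7902e-04 vs Keq = 5.8000e-04 ⇒ Q<K, forward
Step 1:
                    L           C
  Initial       4.844     0.09536
  Change      -0.0152      0.0456
  Equil         4.829       0.141
  solve Keq expr → x = 0.0152; check Q = 5.8000e-04

Q₀ = 1.7902e-04; Q < K (proceeds forward)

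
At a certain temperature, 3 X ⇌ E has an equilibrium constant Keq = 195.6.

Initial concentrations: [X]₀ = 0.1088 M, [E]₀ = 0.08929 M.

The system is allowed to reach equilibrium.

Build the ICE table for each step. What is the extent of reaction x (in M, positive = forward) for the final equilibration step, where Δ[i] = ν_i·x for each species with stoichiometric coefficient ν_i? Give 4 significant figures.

Q₀ = 69.33 vs Keq = 195.6 ⇒ Q<K, forward
Step 1:
                    X           E
  init         0.1088     0.08929
  Δ          -0.02911    0.009703
  eq          0.07969     0.09899
  solve Keq expr → x = 0.009703; check Q = 195.6

x = 0.009703 M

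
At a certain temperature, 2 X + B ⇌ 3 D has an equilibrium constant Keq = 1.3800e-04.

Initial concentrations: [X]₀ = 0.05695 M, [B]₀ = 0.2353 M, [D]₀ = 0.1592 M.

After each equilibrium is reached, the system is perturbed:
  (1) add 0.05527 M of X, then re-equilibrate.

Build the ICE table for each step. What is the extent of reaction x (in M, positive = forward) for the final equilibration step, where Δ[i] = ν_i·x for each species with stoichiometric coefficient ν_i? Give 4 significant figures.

Q₀ = 5.287 vs Keq = 1.3800e-04 ⇒ Q>K, reverse
Step 1:
                   X          B          D
  init       0.05695     0.2353     0.1592
  Δ          0.09955    0.04977    -0.1493
  eq          0.1565     0.2851   0.009877
  solve Keq expr → x = -0.04977; check Q = 1.3800e-04
Then add 0.05527 M of X.
Step 2:
                   X          B          D
  init        0.2118     0.2851   0.009877
  Δ        -0.001428 -7.1401e-04   0.002142
  eq          0.2103     0.2844    0.01202
  solve Keq expr → x = 7.1401e-04; check Q = 1.3800e-04

x = 7.1401e-04 M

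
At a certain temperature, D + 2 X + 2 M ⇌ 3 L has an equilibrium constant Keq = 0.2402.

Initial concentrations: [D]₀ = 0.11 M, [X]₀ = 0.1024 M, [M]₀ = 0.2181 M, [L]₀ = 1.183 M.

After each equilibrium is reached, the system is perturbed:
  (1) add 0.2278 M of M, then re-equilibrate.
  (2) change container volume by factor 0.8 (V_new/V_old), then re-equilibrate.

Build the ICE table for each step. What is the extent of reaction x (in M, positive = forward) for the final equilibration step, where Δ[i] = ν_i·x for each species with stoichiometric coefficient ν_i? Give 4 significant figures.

Q₀ = 3.0175e+04 vs Keq = 0.2402 ⇒ Q>K, reverse
Step 1:
                  D         X         M         L
  init         0.11    0.1024    0.2181     1.183
  Δ          0.2917    0.5835    0.5835   -0.8752
  eq         0.4017    0.6859    0.8016    0.3078
  solve Keq expr → x = -0.2917; check Q = 0.2402
Then add 0.2278 M of M.
Step 2:
                  D         X         M         L
  init       0.4017    0.6859     1.029    0.3078
  Δ        -0.01251  -0.02502  -0.02502   0.03753
  eq         0.3892    0.6608     1.004    0.3453
  solve Keq expr → x = 0.01251; check Q = 0.2402
Then change container volume by factor 0.8 (V_new/V_old).
Step 3:
                  D         X         M         L
  init       0.4865    0.8261     1.255    0.4317
  Δ        -0.01483  -0.02967  -0.02967    0.0445
  eq         0.4717    0.7964     1.226    0.4762
  solve Keq expr → x = 0.01483; check Q = 0.2402

x = 0.01483 M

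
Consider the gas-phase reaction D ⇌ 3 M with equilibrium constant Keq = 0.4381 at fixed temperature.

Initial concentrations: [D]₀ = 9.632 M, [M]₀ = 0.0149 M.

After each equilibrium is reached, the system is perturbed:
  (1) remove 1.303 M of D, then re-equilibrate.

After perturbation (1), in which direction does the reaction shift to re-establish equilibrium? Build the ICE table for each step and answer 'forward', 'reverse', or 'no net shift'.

Direction: reverse

Q₀ = 3.4343e-07 vs Keq = 0.4381 ⇒ Q<K, forward
Step 1:
                   D          M
  I            9.632     0.0149
  C          -0.5237      1.571
  E            9.108      1.586
  solve Keq expr → x = 0.5237; check Q = 0.4381
Then remove 1.303 M of D.
Step 2:
                   D          M
  I            7.805      1.586
  C          0.02596   -0.07789
  E            7.831      1.508
  solve Keq expr → x = -0.02596; check Q = 0.4381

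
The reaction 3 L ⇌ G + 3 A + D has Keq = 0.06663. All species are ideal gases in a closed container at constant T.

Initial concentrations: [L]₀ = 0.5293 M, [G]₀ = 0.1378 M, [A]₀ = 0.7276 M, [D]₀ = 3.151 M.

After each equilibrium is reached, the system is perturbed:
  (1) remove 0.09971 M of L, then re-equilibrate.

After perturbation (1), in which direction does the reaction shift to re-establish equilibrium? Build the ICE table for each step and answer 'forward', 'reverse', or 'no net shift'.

Q₀ = 1.128 vs Keq = 0.06663 ⇒ Q>K, reverse
Step 1:
                   L          G          A          D
  init        0.5293     0.1378     0.7276      3.151
  Δ           0.2149   -0.07163    -0.2149   -0.07163
  eq          0.7442    0.06617     0.5127      3.079
  solve Keq expr → x = -0.07163; check Q = 0.06663
Then remove 0.09971 M of L.
Step 2:
                   L          G          A          D
  init        0.6445    0.06617     0.5127      3.079
  Δ          0.02682   -0.00894   -0.02682   -0.00894
  eq          0.6713    0.05723     0.4859       3.07
  solve Keq expr → x = -0.00894; check Q = 0.06663

Direction: reverse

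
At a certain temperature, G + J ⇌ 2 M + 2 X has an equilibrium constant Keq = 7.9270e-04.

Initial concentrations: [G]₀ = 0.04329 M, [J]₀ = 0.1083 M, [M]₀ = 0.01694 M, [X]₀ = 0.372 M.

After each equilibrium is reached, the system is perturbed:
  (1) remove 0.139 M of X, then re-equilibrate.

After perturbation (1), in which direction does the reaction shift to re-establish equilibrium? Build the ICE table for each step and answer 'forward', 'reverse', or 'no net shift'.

Direction: forward

Q₀ = 0.00847 vs Keq = 7.9270e-04 ⇒ Q>K, reverse
Step 1:
                  G         J         M         X
  Initial   0.04329    0.1083   0.01694     0.372
  Change   0.005561  0.005561  -0.01112  -0.01112
  Equil     0.04885    0.1139  0.005819    0.3609
  solve Keq expr → x = -0.005561; check Q = 7.9270e-04
Then remove 0.139 M of X.
Step 2:
                  G         J         M         X
  Initial   0.04885    0.1139  0.005819    0.2219
  Change  -0.001641 -0.001641  0.003283  0.003283
  Equil     0.04721    0.1122  0.009101    0.2252
  solve Keq expr → x = 0.001641; check Q = 7.9270e-04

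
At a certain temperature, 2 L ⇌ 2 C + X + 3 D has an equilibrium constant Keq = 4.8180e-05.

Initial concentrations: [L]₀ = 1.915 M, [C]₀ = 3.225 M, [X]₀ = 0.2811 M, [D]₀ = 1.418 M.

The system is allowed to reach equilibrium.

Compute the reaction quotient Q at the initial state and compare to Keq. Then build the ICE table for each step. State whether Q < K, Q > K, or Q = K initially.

Q₀ = 2.273; Q > K (proceeds reverse)

Q₀ = 2.273 vs Keq = 4.8180e-05 ⇒ Q>K, reverse
Step 1:
                    L           C           X           D
  init          1.915       3.225      0.2811       1.418
  Δ            0.5618     -0.5618     -0.2809     -0.8426
  eq            2.477       2.663  2.1878e-04      0.5754
  solve Keq expr → x = -0.2809; check Q = 4.8180e-05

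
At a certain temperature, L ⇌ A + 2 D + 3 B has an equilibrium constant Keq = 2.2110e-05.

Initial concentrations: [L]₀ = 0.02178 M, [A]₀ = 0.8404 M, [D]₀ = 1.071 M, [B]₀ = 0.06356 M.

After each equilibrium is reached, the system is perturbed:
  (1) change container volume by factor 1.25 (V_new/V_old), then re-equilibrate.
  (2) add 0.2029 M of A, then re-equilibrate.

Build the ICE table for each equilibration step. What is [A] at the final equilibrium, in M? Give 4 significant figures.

[A]_eq = 0.8618 M

Q₀ = 0.01136 vs Keq = 2.2110e-05 ⇒ Q>K, reverse
Step 1:
                  L         A         D         B
  Initial   0.02178    0.8404     1.071   0.06356
  Change    0.01786  -0.01786  -0.03572  -0.05358
  Equil     0.03964    0.8225     1.035   0.00998
  solve Keq expr → x = -0.01786; check Q = 2.2110e-05
Then change container volume by factor 1.25 (V_new/V_old).
Step 2:
                  L         A         D         B
  Initial   0.03171     0.658    0.8282  0.007984
  Change  -0.001143  0.001143  0.002286  0.003428
  Equil     0.03057    0.6592    0.8305   0.01141
  solve Keq expr → x = 0.001143; check Q = 2.2110e-05
Then add 0.2029 M of A.
Step 3:
                  L         A         D         B
  Initial   0.03057    0.8621    0.8305   0.01141
  Change  3.1157e-04 -3.1157e-04 -6.2315e-04 -9.3472e-04
  Equil     0.03088    0.8618    0.8299   0.01048
  solve Keq expr → x = -3.1157e-04; check Q = 2.2110e-05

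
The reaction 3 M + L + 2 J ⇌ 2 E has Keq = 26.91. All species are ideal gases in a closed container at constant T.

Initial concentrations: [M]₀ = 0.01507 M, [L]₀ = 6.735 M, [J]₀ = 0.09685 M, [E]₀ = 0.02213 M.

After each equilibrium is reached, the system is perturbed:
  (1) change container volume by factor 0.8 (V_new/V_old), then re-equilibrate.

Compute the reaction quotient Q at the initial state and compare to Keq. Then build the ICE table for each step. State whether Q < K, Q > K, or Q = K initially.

Q₀ = 2265; Q > K (proceeds reverse)

Q₀ = 2265 vs Keq = 26.91 ⇒ Q>K, reverse
Step 1:
                  M         L         J         E
  init      0.01507     6.735   0.09685   0.02213
  Δ         0.01917  0.006388   0.01278  -0.01278
  eq        0.03424     6.741    0.1096  0.009353
  solve Keq expr → x = -0.006388; check Q = 26.91
Then change container volume by factor 0.8 (V_new/V_old).
Step 2:
                  M         L         J         E
  init      0.04279     8.427     0.137   0.01169
  Δ       -0.004824 -0.001608 -0.003216  0.003216
  eq        0.03797     8.425    0.1338   0.01491
  solve Keq expr → x = 0.001608; check Q = 26.91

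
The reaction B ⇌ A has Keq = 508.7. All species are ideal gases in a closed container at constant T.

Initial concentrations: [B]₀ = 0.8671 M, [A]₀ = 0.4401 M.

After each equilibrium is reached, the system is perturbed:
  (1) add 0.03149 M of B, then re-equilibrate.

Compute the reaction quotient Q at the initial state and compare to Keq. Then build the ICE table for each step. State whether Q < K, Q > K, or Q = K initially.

Q₀ = 0.5076 vs Keq = 508.7 ⇒ Q<K, forward
Step 1:
                    B           A
  I            0.8671      0.4401
  C           -0.8645      0.8645
  E          0.002565       1.305
  solve Keq expr → x = 0.8645; check Q = 508.7
Then add 0.03149 M of B.
Step 2:
                    B           A
  I           0.03405       1.305
  C          -0.03143     0.03143
  E          0.002626       1.336
  solve Keq expr → x = 0.03143; check Q = 508.7

Q₀ = 0.5076; Q < K (proceeds forward)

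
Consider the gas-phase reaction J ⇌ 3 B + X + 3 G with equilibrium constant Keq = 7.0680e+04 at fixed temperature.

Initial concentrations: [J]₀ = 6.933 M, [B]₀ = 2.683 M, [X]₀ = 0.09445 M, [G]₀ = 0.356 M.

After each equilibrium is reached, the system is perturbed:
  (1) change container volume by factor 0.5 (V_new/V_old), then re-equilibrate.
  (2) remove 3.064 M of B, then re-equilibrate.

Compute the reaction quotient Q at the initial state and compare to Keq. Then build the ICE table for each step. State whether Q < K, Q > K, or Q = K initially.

Q₀ = 0.01187 vs Keq = 7.0680e+04 ⇒ Q<K, forward
Step 1:
                  J         B         X         G
  Initial     6.933     2.683   0.09445     0.356
  Change     -1.997     5.991     1.997     5.991
  Equil       4.936     8.674     2.091     6.347
  solve Keq expr → x = 1.997; check Q = 7.0680e+04
Then change container volume by factor 0.5 (V_new/V_old).
Step 2:
                  J         B         X         G
  Initial     9.872     17.35     4.183     12.69
  Change      2.048    -6.145    -2.048    -6.145
  Equil       11.92      11.2     2.134     6.548
  solve Keq expr → x = -2.048; check Q = 7.0680e+04
Then remove 3.064 M of B.
Step 3:
                  J         B         X         G
  Initial     11.92     8.138     2.134     6.548
  Change    -0.3375     1.012    0.3375     1.012
  Equil       11.58     9.151     2.472     7.561
  solve Keq expr → x = 0.3375; check Q = 7.0680e+04

Q₀ = 0.01187; Q < K (proceeds forward)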